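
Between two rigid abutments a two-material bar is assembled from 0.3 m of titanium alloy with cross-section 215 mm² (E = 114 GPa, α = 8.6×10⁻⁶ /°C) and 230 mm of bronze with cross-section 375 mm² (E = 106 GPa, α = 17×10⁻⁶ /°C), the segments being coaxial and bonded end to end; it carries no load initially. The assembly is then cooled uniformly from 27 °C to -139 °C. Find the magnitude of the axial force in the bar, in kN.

P ≈ 59.8 kN (tensile)

Free thermal contraction of the whole bar: Σ αᵢΔT Lᵢ = 8.6×10⁻⁶×166×300 + 17×10⁻⁶×166×230 = 1.077 mm.
Since the ends are fixed, an axial force P builds up, equal in every segment, with P · Σ Lᵢ/(AᵢEᵢ) = δ_free.
Σ Lᵢ/(AᵢEᵢ) = 300/(215×114×10³) + 230/(375×106×10³) = 1.803×10⁻⁵ mm/N.
P = 1.077 / 1.803×10⁻⁵ = 59770 N = 59.77 kN, tensile.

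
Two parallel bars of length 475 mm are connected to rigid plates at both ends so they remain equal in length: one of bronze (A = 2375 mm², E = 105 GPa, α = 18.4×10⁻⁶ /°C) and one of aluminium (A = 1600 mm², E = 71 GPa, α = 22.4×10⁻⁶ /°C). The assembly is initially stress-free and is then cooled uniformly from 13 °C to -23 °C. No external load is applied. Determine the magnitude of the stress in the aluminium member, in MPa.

Both members must finish at the same length. With the larger α, the aluminium tends to over-contract; the plates restrain it, putting the aluminium in tension and the bronze in compression. With no external load the two internal forces are equal and opposite, magnitude P.
Equating the net (thermal + elastic) strains gives |α₁ − α₂|·ΔT = P·[1/(A₁E₁) + 1/(A₂E₂)].
|α₁ − α₂|·ΔT = 4×10⁻⁶ × 36 = 0.000144.
1/(A₁E₁) + 1/(A₂E₂) = 1/(2375×105×10³) + 1/(1600×71×10³) = 1.281×10⁻⁸ N⁻¹.
P = 0.000144 / 1.281×10⁻⁸ = 11240 N = 11.24 kN.
σ_{aluminium} = P/A₂ = 11240/1600 = 7.024 MPa, tensile.

σ ≈ 7.02 MPa (tensile)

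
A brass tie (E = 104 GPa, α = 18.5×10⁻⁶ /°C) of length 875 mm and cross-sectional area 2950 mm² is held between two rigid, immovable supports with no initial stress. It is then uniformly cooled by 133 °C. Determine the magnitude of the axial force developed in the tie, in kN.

With zero net strain, σ = E·αΔT = 104 GPa × 18.5×10⁻⁶ × 133 = 255.9 MPa.
Axial force P = σA = 255.9 × 2950 = 754900 N = 754.9 kN, tensile.

P ≈ 755 kN (tensile)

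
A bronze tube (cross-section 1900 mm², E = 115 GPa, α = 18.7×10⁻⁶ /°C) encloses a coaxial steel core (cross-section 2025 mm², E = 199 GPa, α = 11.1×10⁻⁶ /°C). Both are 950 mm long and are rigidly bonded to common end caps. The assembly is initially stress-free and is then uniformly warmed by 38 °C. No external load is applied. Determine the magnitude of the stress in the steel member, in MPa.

σ ≈ 20.2 MPa (tensile)

Both members must finish at the same length. With the larger α, the bronze tends to over-expand; the plates restrain it, putting the bronze in compression and the steel in tension. With no external load the two internal forces are equal and opposite, magnitude P.
Compatibility of the two members (thermal + elastic change equal): (α₁ − α₂)ΔT = P·[1/(A₁E₁) + 1/(A₂E₂)].
|α₁ − α₂|·ΔT = 7.6×10⁻⁶ × 38 = 0.0002888.
1/(A₁E₁) + 1/(A₂E₂) = 1/(1900×115×10³) + 1/(2025×199×10³) = 7.058×10⁻⁹ N⁻¹.
P = 0.0002888 / 7.058×10⁻⁹ = 40920 N = 40.92 kN.
σ_{steel} = P/A₂ = 40920/2025 = 20.21 MPa, tensile.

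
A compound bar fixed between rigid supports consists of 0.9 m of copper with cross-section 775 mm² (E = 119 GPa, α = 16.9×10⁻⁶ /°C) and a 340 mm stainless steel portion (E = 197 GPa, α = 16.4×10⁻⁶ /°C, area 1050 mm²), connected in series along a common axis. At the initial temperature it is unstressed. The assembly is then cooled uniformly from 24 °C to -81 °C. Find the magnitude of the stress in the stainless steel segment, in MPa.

σ ≈ 182 MPa (tensile)

Free thermal contraction of the whole bar: Σ αᵢΔT Lᵢ = 16.9×10⁻⁶×105×900 + 16.4×10⁻⁶×105×340 = 2.183 mm.
Since the ends are fixed, an axial force P builds up, equal in every segment, with P · Σ Lᵢ/(AᵢEᵢ) = δ_free.
The series flexibility is Σ Lᵢ/(AᵢEᵢ) = 900/(775×119×10³) + 340/(1050×197×10³) = 1.14×10⁻⁵ mm/N.
So P = 2.183 / 1.14×10⁻⁵ = 191.4 kN, tensile.
σ_{stainless steel} = P / A = 191400 / 1050 = 182.3 MPa.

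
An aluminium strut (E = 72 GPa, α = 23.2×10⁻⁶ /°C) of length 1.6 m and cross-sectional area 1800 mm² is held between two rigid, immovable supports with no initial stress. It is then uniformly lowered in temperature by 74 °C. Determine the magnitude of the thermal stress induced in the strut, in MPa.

With length fixed, the mechanical strain must cancel the thermal strain αΔT = 23.2×10⁻⁶ × 74 = 1716.8×10⁻⁶.
The stress required to suppress this strain is σ = Eε = 72×10³ × 1716.8×10⁻⁶ = 123.6 MPa, tensile since the strut is trying to contract.

σ ≈ 124 MPa (tensile)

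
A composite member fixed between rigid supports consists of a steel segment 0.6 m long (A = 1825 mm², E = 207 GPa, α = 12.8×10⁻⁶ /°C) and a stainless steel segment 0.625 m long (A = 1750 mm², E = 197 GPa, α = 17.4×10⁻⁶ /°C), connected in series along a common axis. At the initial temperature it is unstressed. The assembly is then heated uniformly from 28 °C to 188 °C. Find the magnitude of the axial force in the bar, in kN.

P ≈ 873 kN (compressive)

With the walls removed the bar would change length by δ_free = Σ αᵢΔT Lᵢ = 12.8×10⁻⁶×160×600 + 17.4×10⁻⁶×160×625 = 2.969 mm.
The walls prevent any net length change, so an axial force P (same in every segment) develops. Compatibility: P · Σ Lᵢ/(AᵢEᵢ) = δ_free.
Σ Lᵢ/(AᵢEᵢ) = 600/(1825×207×10³) + 625/(1750×197×10³) = 3.401×10⁻⁶ mm/N.
So P = 2.969 / 3.401×10⁻⁶ = 872.9 kN, compressive.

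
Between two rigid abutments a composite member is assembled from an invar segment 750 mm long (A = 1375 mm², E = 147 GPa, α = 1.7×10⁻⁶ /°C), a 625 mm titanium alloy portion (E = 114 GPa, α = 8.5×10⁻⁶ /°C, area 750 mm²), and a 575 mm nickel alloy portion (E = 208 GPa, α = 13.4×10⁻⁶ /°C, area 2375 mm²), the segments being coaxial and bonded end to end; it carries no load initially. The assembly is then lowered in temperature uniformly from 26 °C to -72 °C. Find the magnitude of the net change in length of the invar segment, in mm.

|ΔL| ≈ 0.302 mm

With the walls removed the bar would change length by δ_free = Σ αᵢΔT Lᵢ = 1.7×10⁻⁶×98×750 + 8.5×10⁻⁶×98×625 + 13.4×10⁻⁶×98×575 = 1.401 mm.
The rigid supports impose zero overall length change; the single axial force P common to all segments must satisfy P Σ Lᵢ/(AᵢEᵢ) = δ_free.
Σ Lᵢ/(AᵢEᵢ) = 750/(1375×147×10³) + 625/(750×114×10³) + 575/(2375×208×10³) = 1.218×10⁻⁵ mm/N.
So P = 1.401 / 1.218×10⁻⁵ = 115 kN, tensile.
For the invar segment, free thermal change = 1.7×10⁻⁶×98×750 = 0.1249 mm and elastic change from P = 115000×750/(1375×147×10³) = 0.4265 mm; these oppose, so the net change is 0.302 mm (segment lengthens).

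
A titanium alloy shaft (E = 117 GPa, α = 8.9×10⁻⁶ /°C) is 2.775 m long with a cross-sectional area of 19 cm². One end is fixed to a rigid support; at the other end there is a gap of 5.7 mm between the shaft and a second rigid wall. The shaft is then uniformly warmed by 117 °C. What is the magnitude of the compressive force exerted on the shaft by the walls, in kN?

P ≈ 0 kN

If the wall were absent the shaft would grow by αΔT L = 8.9×10⁻⁶ × 117 × 2775 = 2.89 mm.
This is smaller than the 5.7 mm clearance, so the shaft expands freely without reaching the stop — the stress is zero.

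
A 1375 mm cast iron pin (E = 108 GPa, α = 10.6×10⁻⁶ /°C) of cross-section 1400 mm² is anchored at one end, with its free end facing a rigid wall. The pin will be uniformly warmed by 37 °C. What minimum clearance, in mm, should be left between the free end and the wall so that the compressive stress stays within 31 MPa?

Free expansion if unrestrained: δ_free = αΔT L = 10.6×10⁻⁶ × 37 × 1375 = 0.5393 mm.
At the allowable stress the elastic shortening the wall may impose is σL/E = 31 × 1375 / (108×10³) = 0.3947 mm.
So the gap has to take up the difference, g_min = δ_free − σL/E = 0.5393 − 0.3947 = 0.1446 mm.

g ≈ 0.145 mm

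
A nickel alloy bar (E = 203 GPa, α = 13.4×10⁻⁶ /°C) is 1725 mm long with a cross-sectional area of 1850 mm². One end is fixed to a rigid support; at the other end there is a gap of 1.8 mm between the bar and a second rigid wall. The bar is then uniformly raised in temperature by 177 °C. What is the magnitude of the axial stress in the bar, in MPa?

σ ≈ 270 MPa (compressive)

Free thermal elongation = αΔT L = 13.4×10⁻⁶ × 177 × 1725 = 4.091 mm.
This exceeds the 1.8 mm gap, so the wall pushes back. The portion of expansion that must be recovered elastically is δ_free − gap = 4.091 − 1.8 = 2.291 mm.
So σ = E(δ_free − g)/L = 203×10³ × 2.291/1725 = 269.6 MPa.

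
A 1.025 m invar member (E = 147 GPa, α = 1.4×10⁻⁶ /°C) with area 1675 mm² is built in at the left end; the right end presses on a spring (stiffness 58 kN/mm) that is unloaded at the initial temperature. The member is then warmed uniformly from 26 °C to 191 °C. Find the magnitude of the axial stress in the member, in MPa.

σ ≈ 6.6 MPa (compressive)

If the spring were absent the member would lengthen by αΔT L = 1.4×10⁻⁶ × 165 × 1025 = 0.2368 mm.
With a force P in the spring, the elastic change of the member is PL/(AE) and that of the spring is P/k; compatibility requires their sum to equal δ_free.
So P = δ_free / [L/(AE) + 1/k] = 0.2368 / [ 1025/(1675×147×10³) + 1/(58×10³) ].
P = 0.2368 / 2.14×10⁻⁵ = 11060 N.
σ = P/A = 11060/1675 = 6.604 MPa.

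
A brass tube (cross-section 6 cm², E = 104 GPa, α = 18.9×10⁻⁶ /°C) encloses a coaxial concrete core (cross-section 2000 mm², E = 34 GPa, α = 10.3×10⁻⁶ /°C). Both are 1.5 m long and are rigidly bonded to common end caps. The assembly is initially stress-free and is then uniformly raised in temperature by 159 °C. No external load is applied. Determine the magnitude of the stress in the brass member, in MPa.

Both members must finish at the same length. With the larger α, the brass tends to over-expand; the plates restrain it, putting the brass in compression and the concrete in tension. With no external load the two internal forces are equal and opposite, magnitude P.
Compatibility of the two members (thermal + elastic change equal): (α₁ − α₂)ΔT = P·[1/(A₁E₁) + 1/(A₂E₂)].
|α₁ − α₂|·ΔT = 8.6×10⁻⁶ × 159 = 0.001367.
1/(A₁E₁) + 1/(A₂E₂) = 1/(600×104×10³) + 1/(2000×34×10³) = 3.073×10⁻⁸ N⁻¹.
P = 0.001367 / 3.073×10⁻⁸ = 44500 N = 44.5 kN.
σ_{brass} = P/A₁ = 44500/600 = 74.16 MPa, compressive.

σ ≈ 74.2 MPa (compressive)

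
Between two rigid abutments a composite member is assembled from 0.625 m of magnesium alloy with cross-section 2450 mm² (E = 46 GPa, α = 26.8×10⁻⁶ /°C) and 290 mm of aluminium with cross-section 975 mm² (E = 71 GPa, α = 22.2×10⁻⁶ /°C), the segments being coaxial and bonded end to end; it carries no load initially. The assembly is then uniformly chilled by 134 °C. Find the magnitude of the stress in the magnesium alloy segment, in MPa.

σ ≈ 130 MPa (tensile)

With the walls removed the bar would change length by δ_free = Σ αᵢΔT Lᵢ = 26.8×10⁻⁶×134×625 + 22.2×10⁻⁶×134×290 = 3.107 mm.
The rigid supports impose zero overall length change; the single axial force P common to all segments must satisfy P Σ Lᵢ/(AᵢEᵢ) = δ_free.
The series flexibility is Σ Lᵢ/(AᵢEᵢ) = 625/(2450×46×10³) + 290/(975×71×10³) = 9.735×10⁻⁶ mm/N.
Hence P = δ_free / Σ(L/AE) = 3.107/9.735×10⁻⁶ = 319.2 kN (tensile).
σ_{magnesium alloy} = P / A = 319200 / 2450 = 130.3 MPa.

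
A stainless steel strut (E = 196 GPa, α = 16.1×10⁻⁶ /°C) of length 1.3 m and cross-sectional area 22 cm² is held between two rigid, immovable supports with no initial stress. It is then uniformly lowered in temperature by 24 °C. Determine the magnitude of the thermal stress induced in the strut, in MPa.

σ ≈ 75.7 MPa (tensile)

With length fixed, the mechanical strain must cancel the thermal strain αΔT = 16.1×10⁻⁶ × 24 = 386.4×10⁻⁶.
Hence σ = E·αΔT = 196×10³ × 386.4×10⁻⁶ = 75.73 MPa, tensile.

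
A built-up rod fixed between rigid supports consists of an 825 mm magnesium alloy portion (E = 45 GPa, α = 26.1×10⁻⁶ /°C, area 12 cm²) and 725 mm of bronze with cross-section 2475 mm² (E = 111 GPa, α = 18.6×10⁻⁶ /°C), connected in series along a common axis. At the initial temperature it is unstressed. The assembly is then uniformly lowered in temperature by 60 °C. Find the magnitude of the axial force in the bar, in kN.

With the walls removed the bar would change length by δ_free = Σ αᵢΔT Lᵢ = 26.1×10⁻⁶×60×825 + 18.6×10⁻⁶×60×725 = 2.101 mm.
The rigid supports impose zero overall length change; the single axial force P common to all segments must satisfy P Σ Lᵢ/(AᵢEᵢ) = δ_free.
The series flexibility is Σ Lᵢ/(AᵢEᵢ) = 825/(1200×45×10³) + 725/(2475×111×10³) = 1.792×10⁻⁵ mm/N.
Hence P = δ_free / Σ(L/AE) = 2.101/1.792×10⁻⁵ = 117.3 kN (tensile).

P ≈ 117 kN (tensile)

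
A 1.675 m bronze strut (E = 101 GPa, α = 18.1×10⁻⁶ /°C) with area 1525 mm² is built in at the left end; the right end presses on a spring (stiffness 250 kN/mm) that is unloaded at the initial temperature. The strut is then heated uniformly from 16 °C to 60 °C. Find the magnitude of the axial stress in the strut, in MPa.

σ ≈ 58.8 MPa (compressive)

If the spring were absent the strut would lengthen by αΔT L = 18.1×10⁻⁶ × 44 × 1675 = 1.334 mm.
With a force P in the spring, the elastic change of the strut is PL/(AE) and that of the spring is P/k; compatibility requires their sum to equal δ_free.
So P = δ_free / [L/(AE) + 1/k] = 1.334 / [ 1675/(1525×101×10³) + 1/(250×10³) ].
P = 1.334 / 1.487×10⁻⁵ = 89680 N.
σ = P/A = 89680/1525 = 58.81 MPa.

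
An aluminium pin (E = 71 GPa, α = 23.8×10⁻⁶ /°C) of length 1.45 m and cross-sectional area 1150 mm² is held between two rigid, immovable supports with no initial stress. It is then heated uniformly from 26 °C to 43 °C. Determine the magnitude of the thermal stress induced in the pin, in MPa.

With length fixed, the mechanical strain must cancel the thermal strain αΔT = 23.8×10⁻⁶ × 17 = 404.6×10⁻⁶.
The stress required to suppress this strain is σ = Eε = 71×10³ × 404.6×10⁻⁶ = 28.73 MPa, compressive since the pin is trying to expand.

σ ≈ 28.7 MPa (compressive)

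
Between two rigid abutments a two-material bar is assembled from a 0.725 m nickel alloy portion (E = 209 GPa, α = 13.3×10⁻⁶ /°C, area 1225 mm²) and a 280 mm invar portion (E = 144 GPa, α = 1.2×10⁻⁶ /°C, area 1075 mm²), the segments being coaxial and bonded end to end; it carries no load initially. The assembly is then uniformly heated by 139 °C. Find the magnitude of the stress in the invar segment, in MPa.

σ ≈ 278 MPa (compressive)

Free thermal expansion of the whole bar: Σ αᵢΔT Lᵢ = 13.3×10⁻⁶×139×725 + 1.2×10⁻⁶×139×280 = 1.387 mm.
Since the ends are fixed, an axial force P builds up, equal in every segment, with P · Σ Lᵢ/(AᵢEᵢ) = δ_free.
The series flexibility is Σ Lᵢ/(AᵢEᵢ) = 725/(1225×209×10³) + 280/(1075×144×10³) = 4.641×10⁻⁶ mm/N.
Hence P = δ_free / Σ(L/AE) = 1.387/4.641×10⁻⁶ = 298.9 kN (compressive).
σ_{invar} = P / A = 298900 / 1075 = 278 MPa.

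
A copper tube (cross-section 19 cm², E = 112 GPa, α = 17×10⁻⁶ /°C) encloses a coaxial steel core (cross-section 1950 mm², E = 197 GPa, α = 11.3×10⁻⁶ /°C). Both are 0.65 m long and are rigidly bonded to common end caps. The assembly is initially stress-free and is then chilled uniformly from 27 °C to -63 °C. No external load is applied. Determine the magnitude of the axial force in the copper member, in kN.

Equilibrium of a rigid end plate with no external load gives equal and opposite internal forces ±P in the two members. Since α_{copper} > α_{steel}, cooling drives the copper into tension and the steel into compression.
Compatibility of the two members (thermal + elastic change equal): (α₁ − α₂)ΔT = P·[1/(A₁E₁) + 1/(A₂E₂)].
|α₁ − α₂|·ΔT = 5.7×10⁻⁶ × 90 = 0.000513.
1/(A₁E₁) + 1/(A₂E₂) = 1/(1900×112×10³) + 1/(1950×197×10³) = 7.302×10⁻⁹ N⁻¹.
P = 0.000513 / 7.302×10⁻⁹ = 70250 N = 70.25 kN.

P ≈ 70.3 kN (tensile in the copper)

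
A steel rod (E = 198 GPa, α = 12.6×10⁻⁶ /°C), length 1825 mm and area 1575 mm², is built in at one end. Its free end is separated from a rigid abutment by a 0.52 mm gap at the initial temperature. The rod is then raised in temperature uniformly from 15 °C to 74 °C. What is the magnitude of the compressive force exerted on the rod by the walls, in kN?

P ≈ 143 kN

If the wall were absent the rod would grow by αΔT L = 12.6×10⁻⁶ × 59 × 1825 = 1.357 mm.
This exceeds the 0.52 mm gap, so the wall pushes back. The portion of expansion that must be recovered elastically is δ_free − gap = 1.357 − 0.52 = 0.8367 mm.
Compatibility: PL/(AE) = 0.8367 mm, so σ = P/A = E × (0.8367/1825) = 90.78 MPa.
P = σA = 90.78 × 1575 = 143 kN.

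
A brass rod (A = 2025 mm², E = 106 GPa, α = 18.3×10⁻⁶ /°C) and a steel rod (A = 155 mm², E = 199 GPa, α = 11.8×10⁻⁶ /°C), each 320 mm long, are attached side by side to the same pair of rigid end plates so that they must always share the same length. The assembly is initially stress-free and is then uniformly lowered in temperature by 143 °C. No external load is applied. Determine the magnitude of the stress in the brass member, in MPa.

Equilibrium of a rigid end plate with no external load gives equal and opposite internal forces ±P in the two members. Since α_{brass} > α_{steel}, cooling drives the brass into tension and the steel into compression.
Setting the final lengths equal and cancelling L: (α₁ − α₂)ΔT = P/(A₁E₁) + P/(A₂E₂).
|α₁ − α₂|·ΔT = 6.5×10⁻⁶ × 143 = 0.0009295.
1/(A₁E₁) + 1/(A₂E₂) = 1/(2025×106×10³) + 1/(155×199×10³) = 3.708×10⁻⁸ N⁻¹.
P = 0.0009295 / 3.708×10⁻⁸ = 25070 N = 25.07 kN.
σ_{brass} = P/A₁ = 25070/2025 = 12.38 MPa, tensile.

σ ≈ 12.4 MPa (tensile)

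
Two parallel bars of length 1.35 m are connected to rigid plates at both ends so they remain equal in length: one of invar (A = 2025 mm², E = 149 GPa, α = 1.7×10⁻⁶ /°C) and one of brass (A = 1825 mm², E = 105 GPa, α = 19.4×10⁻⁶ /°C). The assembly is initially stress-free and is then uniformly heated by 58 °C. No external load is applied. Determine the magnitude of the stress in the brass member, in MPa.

Equilibrium of a rigid end plate with no external load gives equal and opposite internal forces ±P in the two members. Since α_{brass} > α_{invar}, heating drives the brass into compression and the invar into tension.
Setting the final lengths equal and cancelling L: (α₁ − α₂)ΔT = P/(A₁E₁) + P/(A₂E₂).
|α₁ − α₂|·ΔT = 17.7×10⁻⁶ × 58 = 0.001027.
1/(A₁E₁) + 1/(A₂E₂) = 1/(2025×149×10³) + 1/(1825×105×10³) = 8.533×10⁻⁹ N⁻¹.
So P = 0.001027 / 8.533×10⁻⁹ = 120.3 kN.
σ_{brass} = P/A₂ = 120300/1825 = 65.92 MPa, compressive.

σ ≈ 65.9 MPa (compressive)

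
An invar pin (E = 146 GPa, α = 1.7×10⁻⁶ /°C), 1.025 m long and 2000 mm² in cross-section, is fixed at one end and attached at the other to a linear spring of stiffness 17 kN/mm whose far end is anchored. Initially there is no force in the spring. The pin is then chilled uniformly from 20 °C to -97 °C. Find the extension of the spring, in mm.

δ ≈ 0.192 mm

Free thermal contraction: δ_free = αΔT L = 1.7×10⁻⁶ × 117 × 1025 = 0.2039 mm.
With a force P in the spring, the elastic change of the pin is PL/(AE) and that of the spring is P/k; compatibility requires their sum to equal δ_free.
So P = δ_free / [L/(AE) + 1/k] = 0.2039 / [ 1025/(2000×146×10³) + 1/(17×10³) ].
P = 0.2039 / 6.233×10⁻⁵ = 3271 N.
Spring extension = P/k = 3271/(17×10³) = 0.1924 mm.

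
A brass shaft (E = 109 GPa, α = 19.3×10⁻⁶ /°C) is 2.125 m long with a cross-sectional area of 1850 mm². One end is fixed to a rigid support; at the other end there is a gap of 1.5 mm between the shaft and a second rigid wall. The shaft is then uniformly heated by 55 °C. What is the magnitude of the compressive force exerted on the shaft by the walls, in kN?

Unrestrained expansion: δ_free = αΔT L = 19.3×10⁻⁶ × 55 × 2125 = 2.256 mm.
After closing the 1.5 mm clearance, 2.256 − 1.5 = 0.7557 mm of expansion remains to be suppressed by the wall.
That suppressed elongation corresponds to σ = E·Δ/L = 109×10³ × 0.7557/2125 = 38.76 MPa.
Force on the wall = σA = 38.76 × 1850 mm² = 71.71 kN.

P ≈ 71.7 kN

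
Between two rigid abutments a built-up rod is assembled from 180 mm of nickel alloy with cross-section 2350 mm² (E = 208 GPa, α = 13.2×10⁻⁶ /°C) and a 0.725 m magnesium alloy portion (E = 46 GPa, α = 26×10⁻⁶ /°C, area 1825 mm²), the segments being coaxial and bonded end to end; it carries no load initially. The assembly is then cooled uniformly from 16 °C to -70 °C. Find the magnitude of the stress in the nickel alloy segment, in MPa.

If the supports were absent, the total length change would be Σ αᵢΔT Lᵢ = 13.2×10⁻⁶×86×180 + 26×10⁻⁶×86×725 = 1.825 mm.
The walls prevent any net length change, so an axial force P (same in every segment) develops. Compatibility: P · Σ Lᵢ/(AᵢEᵢ) = δ_free.
Σ Lᵢ/(AᵢEᵢ) = 180/(2350×208×10³) + 725/(1825×46×10³) = 9.004×10⁻⁶ mm/N.
Hence P = δ_free / Σ(L/AE) = 1.825/9.004×10⁻⁶ = 202.7 kN (tensile).
σ_{nickel alloy} = P / A = 202700 / 2350 = 86.27 MPa.

σ ≈ 86.3 MPa (tensile)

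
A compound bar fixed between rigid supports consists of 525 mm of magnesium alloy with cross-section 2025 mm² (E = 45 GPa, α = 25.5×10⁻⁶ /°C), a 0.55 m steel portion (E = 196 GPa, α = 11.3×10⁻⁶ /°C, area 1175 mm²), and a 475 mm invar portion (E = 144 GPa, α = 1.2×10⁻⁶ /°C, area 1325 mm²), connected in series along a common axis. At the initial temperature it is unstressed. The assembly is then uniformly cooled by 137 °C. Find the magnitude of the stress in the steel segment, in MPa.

σ ≈ 221 MPa (tensile)

Free thermal contraction of the whole bar: Σ αᵢΔT Lᵢ = 25.5×10⁻⁶×137×525 + 11.3×10⁻⁶×137×550 + 1.2×10⁻⁶×137×475 = 2.764 mm.
The walls prevent any net length change, so an axial force P (same in every segment) develops. Compatibility: P · Σ Lᵢ/(AᵢEᵢ) = δ_free.
The series flexibility is Σ Lᵢ/(AᵢEᵢ) = 525/(2025×45×10³) + 550/(1175×196×10³) + 475/(1325×144×10³) = 1.064×10⁻⁵ mm/N.
So P = 2.764 / 1.064×10⁻⁵ = 259.8 kN, tensile.
σ_{steel} = P / A = 259800 / 1175 = 221.1 MPa.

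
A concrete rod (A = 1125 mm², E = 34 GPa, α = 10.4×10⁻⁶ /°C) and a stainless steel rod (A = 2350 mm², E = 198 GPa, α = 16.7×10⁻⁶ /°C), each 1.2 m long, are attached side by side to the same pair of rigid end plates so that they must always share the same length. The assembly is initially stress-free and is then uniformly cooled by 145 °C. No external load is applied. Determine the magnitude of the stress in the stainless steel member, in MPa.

Equilibrium of a rigid end plate with no external load gives equal and opposite internal forces ±P in the two members. Since α_{stainless steel} > α_{concrete}, cooling drives the stainless steel into tension and the concrete into compression.
Compatibility of the two members (thermal + elastic change equal): (α₁ − α₂)ΔT = P·[1/(A₁E₁) + 1/(A₂E₂)].
|α₁ − α₂|·ΔT = 6.3×10⁻⁶ × 145 = 0.0009135.
1/(A₁E₁) + 1/(A₂E₂) = 1/(1125×34×10³) + 1/(2350×198×10³) = 2.829×10⁻⁸ N⁻¹.
So P = 0.0009135 / 2.829×10⁻⁸ = 32.29 kN.
σ_{stainless steel} = P/A₂ = 32290/2350 = 13.74 MPa, tensile.

σ ≈ 13.7 MPa (tensile)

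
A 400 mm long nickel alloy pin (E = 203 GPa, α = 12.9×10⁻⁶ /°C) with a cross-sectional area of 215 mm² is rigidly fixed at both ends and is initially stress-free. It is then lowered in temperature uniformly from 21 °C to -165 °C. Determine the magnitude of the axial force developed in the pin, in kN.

P ≈ 105 kN (tensile)

Full restraint means ε = 0, so the stress is σ = EαΔT = 203×10³ × 12.9×10⁻⁶ × 186 = 487.1 MPa.
Axial force P = σA = 487.1 × 215 = 104700 N = 104.7 kN, tensile.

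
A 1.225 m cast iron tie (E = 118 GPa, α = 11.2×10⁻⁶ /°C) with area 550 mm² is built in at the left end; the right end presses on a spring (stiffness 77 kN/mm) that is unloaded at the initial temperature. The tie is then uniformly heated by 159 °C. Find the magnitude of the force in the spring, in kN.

P ≈ 68.5 kN

If the spring were absent the tie would lengthen by αΔT L = 11.2×10⁻⁶ × 159 × 1225 = 2.181 mm.
Let P be the compressive force at the spring. The tie shortens elastically by PL/(AE) and the spring compresses by P/k; together these equal δ_free.
P [ L/(AE) + 1/k ] = δ_free → P [ 1225/(550×118×10³) + 1/(77×10³) ] = 2.181.
P = 2.181 / 3.186×10⁻⁵ = 68470 N.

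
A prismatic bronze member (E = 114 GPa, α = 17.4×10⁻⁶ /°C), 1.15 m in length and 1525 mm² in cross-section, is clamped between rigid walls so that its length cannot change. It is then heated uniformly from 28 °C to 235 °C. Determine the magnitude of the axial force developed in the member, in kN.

With zero net strain, σ = E·αΔT = 114 GPa × 17.4×10⁻⁶ × 207 = 410.6 MPa.
P = AEαΔT = 1525 × 114×10³ × 17.4×10⁻⁶ × 207 = 626.2 kN (compressive).

P ≈ 626 kN (compressive)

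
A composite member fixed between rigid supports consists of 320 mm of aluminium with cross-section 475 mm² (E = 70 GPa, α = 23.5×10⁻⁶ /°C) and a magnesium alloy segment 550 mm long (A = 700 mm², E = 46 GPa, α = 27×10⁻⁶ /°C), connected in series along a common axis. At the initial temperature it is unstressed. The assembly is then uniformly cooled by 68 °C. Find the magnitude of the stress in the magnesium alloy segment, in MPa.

σ ≈ 81.4 MPa (tensile)

If the supports were absent, the total length change would be Σ αᵢΔT Lᵢ = 23.5×10⁻⁶×68×320 + 27×10⁻⁶×68×550 = 1.521 mm.
The walls prevent any net length change, so an axial force P (same in every segment) develops. Compatibility: P · Σ Lᵢ/(AᵢEᵢ) = δ_free.
The series flexibility is Σ Lᵢ/(AᵢEᵢ) = 320/(475×70×10³) + 550/(700×46×10³) = 2.67×10⁻⁵ mm/N.
Hence P = δ_free / Σ(L/AE) = 1.521/2.67×10⁻⁵ = 56.96 kN (tensile).
σ_{magnesium alloy} = P / A = 56960 / 700 = 81.37 MPa.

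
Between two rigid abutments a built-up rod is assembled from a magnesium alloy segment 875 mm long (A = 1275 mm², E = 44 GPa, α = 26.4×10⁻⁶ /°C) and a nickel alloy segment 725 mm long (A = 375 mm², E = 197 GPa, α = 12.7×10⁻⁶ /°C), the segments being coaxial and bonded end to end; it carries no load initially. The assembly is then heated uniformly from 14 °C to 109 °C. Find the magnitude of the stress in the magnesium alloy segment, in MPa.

With the walls removed the bar would change length by δ_free = Σ αᵢΔT Lᵢ = 26.4×10⁻⁶×95×875 + 12.7×10⁻⁶×95×725 = 3.069 mm.
Since the ends are fixed, an axial force P builds up, equal in every segment, with P · Σ Lᵢ/(AᵢEᵢ) = δ_free.
Σ Lᵢ/(AᵢEᵢ) = 875/(1275×44×10³) + 725/(375×197×10³) = 2.541×10⁻⁵ mm/N.
P = 3.069 / 2.541×10⁻⁵ = 120800 N = 120.8 kN, compressive.
σ_{magnesium alloy} = P / A = 120800 / 1275 = 94.73 MPa.

σ ≈ 94.7 MPa (compressive)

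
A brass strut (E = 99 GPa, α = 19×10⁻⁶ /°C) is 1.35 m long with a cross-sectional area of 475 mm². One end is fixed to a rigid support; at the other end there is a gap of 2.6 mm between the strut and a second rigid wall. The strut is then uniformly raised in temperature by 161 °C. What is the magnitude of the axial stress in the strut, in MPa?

Unrestrained expansion: δ_free = αΔT L = 19×10⁻⁶ × 161 × 1350 = 4.13 mm.
The gap closes (δ_free > 2.6 mm) and the wall then resists a further 4.13 − 2.6 = 1.53 mm of expansion.
So σ = E(δ_free − g)/L = 99×10³ × 1.53/1350 = 112.2 MPa.

σ ≈ 112 MPa (compressive)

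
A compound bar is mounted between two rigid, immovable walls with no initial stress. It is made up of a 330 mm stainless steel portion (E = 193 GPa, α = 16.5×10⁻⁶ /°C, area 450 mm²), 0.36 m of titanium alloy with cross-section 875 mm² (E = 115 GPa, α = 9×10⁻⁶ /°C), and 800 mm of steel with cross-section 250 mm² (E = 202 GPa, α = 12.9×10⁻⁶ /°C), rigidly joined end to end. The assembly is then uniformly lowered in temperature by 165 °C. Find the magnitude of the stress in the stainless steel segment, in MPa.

σ ≈ 300 MPa (tensile)

If the supports were absent, the total length change would be Σ αᵢΔT Lᵢ = 16.5×10⁻⁶×165×330 + 9×10⁻⁶×165×360 + 12.9×10⁻⁶×165×800 = 3.136 mm.
The rigid supports impose zero overall length change; the single axial force P common to all segments must satisfy P Σ Lᵢ/(AᵢEᵢ) = δ_free.
Σ Lᵢ/(AᵢEᵢ) = 330/(450×193×10³) + 360/(875×115×10³) + 800/(250×202×10³) = 2.322×10⁻⁵ mm/N.
P = 3.136 / 2.322×10⁻⁵ = 135100 N = 135.1 kN, tensile.
σ_{stainless steel} = P / A = 135100 / 450 = 300.1 MPa.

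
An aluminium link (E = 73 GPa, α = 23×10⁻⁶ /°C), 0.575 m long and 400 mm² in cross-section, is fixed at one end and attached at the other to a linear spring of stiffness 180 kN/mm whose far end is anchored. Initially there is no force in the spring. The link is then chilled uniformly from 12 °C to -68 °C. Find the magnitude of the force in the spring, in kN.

P ≈ 41.9 kN

The unrestrained thermal change is αΔT L = 23×10⁻⁶ × 80 × 575 = 1.058 mm.
With a force P in the spring, the elastic change of the link is PL/(AE) and that of the spring is P/k; compatibility requires their sum to equal δ_free.
So P = δ_free / [L/(AE) + 1/k] = 1.058 / [ 575/(400×73×10³) + 1/(180×10³) ].
P = 1.058 / 2.525×10⁻⁵ = 41910 N.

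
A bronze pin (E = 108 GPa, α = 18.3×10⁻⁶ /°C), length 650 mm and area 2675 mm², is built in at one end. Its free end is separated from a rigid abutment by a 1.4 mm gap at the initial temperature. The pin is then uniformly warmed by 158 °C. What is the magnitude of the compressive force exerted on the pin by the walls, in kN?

P ≈ 213 kN

Unrestrained expansion: δ_free = αΔT L = 18.3×10⁻⁶ × 158 × 650 = 1.879 mm.
The gap closes (δ_free > 1.4 mm) and the wall then resists a further 1.879 − 1.4 = 0.4794 mm of expansion.
So σ = E(δ_free − g)/L = 108×10³ × 0.4794/650 = 79.66 MPa.
P = σA = 79.66 × 2675 = 213.1 kN.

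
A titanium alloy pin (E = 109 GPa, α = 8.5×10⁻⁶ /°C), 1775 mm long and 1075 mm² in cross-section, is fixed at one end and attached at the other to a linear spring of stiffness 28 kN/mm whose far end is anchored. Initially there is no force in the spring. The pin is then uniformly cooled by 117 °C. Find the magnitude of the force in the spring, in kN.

Free thermal contraction: δ_free = αΔT L = 8.5×10⁻⁶ × 117 × 1775 = 1.765 mm.
Let P be the tensile force in the spring. The pin extends elastically by PL/(AE) and the spring stretches by P/k; together these equal δ_free.
So P = δ_free / [L/(AE) + 1/k] = 1.765 / [ 1775/(1075×109×10³) + 1/(28×10³) ].
P = 1.765 / 5.086×10⁻⁵ = 34710 N.

P ≈ 34.7 kN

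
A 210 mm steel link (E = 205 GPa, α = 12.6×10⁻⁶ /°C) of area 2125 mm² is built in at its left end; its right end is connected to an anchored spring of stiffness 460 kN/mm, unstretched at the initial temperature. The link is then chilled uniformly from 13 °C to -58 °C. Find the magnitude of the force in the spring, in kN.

If the spring were absent the link would shorten by αΔT L = 12.6×10⁻⁶ × 71 × 210 = 0.1879 mm.
Let P be the tensile force in the spring. The link extends elastically by PL/(AE) and the spring stretches by P/k; together these equal δ_free.
P [ L/(AE) + 1/k ] = δ_free → P [ 210/(2125×205×10³) + 1/(460×10³) ] = 0.1879.
P = 0.1879 / 2.656×10⁻⁶ = 70730 N.

P ≈ 70.7 kN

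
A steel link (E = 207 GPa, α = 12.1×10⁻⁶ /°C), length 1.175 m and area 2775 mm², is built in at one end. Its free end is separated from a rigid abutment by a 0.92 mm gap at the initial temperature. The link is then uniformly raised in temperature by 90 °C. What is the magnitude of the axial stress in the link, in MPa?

If the wall were absent the link would grow by αΔT L = 12.1×10⁻⁶ × 90 × 1175 = 1.28 mm.
This exceeds the 0.92 mm gap, so the wall pushes back. The portion of expansion that must be recovered elastically is δ_free − gap = 1.28 − 0.92 = 0.3596 mm.
Compatibility: PL/(AE) = 0.3596 mm, so σ = P/A = E × (0.3596/1175) = 63.35 MPa.

σ ≈ 63.3 MPa (compressive)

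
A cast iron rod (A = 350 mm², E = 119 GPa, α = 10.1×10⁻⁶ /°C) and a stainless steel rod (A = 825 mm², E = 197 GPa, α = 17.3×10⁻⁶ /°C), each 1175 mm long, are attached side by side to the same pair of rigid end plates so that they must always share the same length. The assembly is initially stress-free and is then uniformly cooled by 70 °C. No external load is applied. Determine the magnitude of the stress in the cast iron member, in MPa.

Equilibrium of a rigid end plate with no external load gives equal and opposite internal forces ±P in the two members. Since α_{stainless steel} > α_{cast iron}, cooling drives the stainless steel into tension and the cast iron into compression.
Setting the final lengths equal and cancelling L: (α₁ − α₂)ΔT = P/(A₁E₁) + P/(A₂E₂).
|α₁ − α₂|·ΔT = 7.2×10⁻⁶ × 70 = 0.000504.
1/(A₁E₁) + 1/(A₂E₂) = 1/(350×119×10³) + 1/(825×197×10³) = 3.016×10⁻⁸ N⁻¹.
P = 0.000504 / 3.016×10⁻⁸ = 16710 N = 16.71 kN.
σ_{cast iron} = P/A₁ = 16710/350 = 47.74 MPa, compressive.

σ ≈ 47.7 MPa (compressive)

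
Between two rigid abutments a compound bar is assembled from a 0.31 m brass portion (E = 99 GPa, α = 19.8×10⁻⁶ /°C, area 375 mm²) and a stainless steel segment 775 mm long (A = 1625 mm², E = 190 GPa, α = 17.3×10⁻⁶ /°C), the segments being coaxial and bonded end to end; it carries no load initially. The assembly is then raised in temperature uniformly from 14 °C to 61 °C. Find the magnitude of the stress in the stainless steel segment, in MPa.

With the walls removed the bar would change length by δ_free = Σ αᵢΔT Lᵢ = 19.8×10⁻⁶×47×310 + 17.3×10⁻⁶×47×775 = 0.9186 mm.
The rigid supports impose zero overall length change; the single axial force P common to all segments must satisfy P Σ Lᵢ/(AᵢEᵢ) = δ_free.
Σ Lᵢ/(AᵢEᵢ) = 310/(375×99×10³) + 775/(1625×190×10³) = 1.086×10⁻⁵ mm/N.
Hence P = δ_free / Σ(L/AE) = 0.9186/1.086×10⁻⁵ = 84.59 kN (compressive).
σ_{stainless steel} = P / A = 84590 / 1625 = 52.05 MPa.

σ ≈ 52.1 MPa (compressive)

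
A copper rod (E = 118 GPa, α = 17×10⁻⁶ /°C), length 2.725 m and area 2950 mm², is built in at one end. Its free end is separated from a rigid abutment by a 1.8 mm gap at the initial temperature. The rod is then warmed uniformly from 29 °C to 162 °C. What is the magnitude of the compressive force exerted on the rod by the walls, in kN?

Free thermal elongation = αΔT L = 17×10⁻⁶ × 133 × 2725 = 6.161 mm.
This exceeds the 1.8 mm gap, so the wall pushes back. The portion of expansion that must be recovered elastically is δ_free − gap = 6.161 − 1.8 = 4.361 mm.
Compatibility: PL/(AE) = 4.361 mm, so σ = P/A = E × (4.361/2725) = 188.9 MPa.
Force on the wall = σA = 188.9 × 2950 mm² = 557.1 kN.

P ≈ 557 kN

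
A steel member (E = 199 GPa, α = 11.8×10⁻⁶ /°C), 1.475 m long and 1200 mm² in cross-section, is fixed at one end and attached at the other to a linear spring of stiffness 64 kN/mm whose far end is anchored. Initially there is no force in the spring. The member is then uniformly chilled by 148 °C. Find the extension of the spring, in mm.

Free thermal contraction: δ_free = αΔT L = 11.8×10⁻⁶ × 148 × 1475 = 2.576 mm.
With a force P in the spring, the elastic change of the member is PL/(AE) and that of the spring is P/k; compatibility requires their sum to equal δ_free.
P [ L/(AE) + 1/k ] = δ_free → P [ 1475/(1200×199×10³) + 1/(64×10³) ] = 2.576.
P = 2.576 / 2.18×10⁻⁵ = 118200 N.
Spring extension = P/k = 118200/(64×10³) = 1.846 mm.

δ ≈ 1.85 mm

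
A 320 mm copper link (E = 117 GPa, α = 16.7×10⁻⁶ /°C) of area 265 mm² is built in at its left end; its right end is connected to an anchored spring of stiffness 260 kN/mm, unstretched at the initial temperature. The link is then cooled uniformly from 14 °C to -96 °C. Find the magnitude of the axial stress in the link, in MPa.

σ ≈ 157 MPa (tensile)

Free thermal contraction: δ_free = αΔT L = 16.7×10⁻⁶ × 110 × 320 = 0.5878 mm.
Let P be the tensile force in the spring. The link extends elastically by PL/(AE) and the spring stretches by P/k; together these equal δ_free.
So P = δ_free / [L/(AE) + 1/k] = 0.5878 / [ 320/(265×117×10³) + 1/(260×10³) ].
P = 0.5878 / 1.417×10⁻⁵ = 41490 N.
σ = P/A = 41490/265 = 156.6 MPa.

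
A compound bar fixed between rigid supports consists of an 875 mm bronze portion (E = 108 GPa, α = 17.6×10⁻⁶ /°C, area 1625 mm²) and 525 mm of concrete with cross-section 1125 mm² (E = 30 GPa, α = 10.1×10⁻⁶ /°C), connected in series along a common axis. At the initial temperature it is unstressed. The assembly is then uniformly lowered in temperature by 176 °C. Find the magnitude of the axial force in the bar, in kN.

P ≈ 177 kN (tensile)

With the walls removed the bar would change length by δ_free = Σ αᵢΔT Lᵢ = 17.6×10⁻⁶×176×875 + 10.1×10⁻⁶×176×525 = 3.644 mm.
The rigid supports impose zero overall length change; the single axial force P common to all segments must satisfy P Σ Lᵢ/(AᵢEᵢ) = δ_free.
Σ Lᵢ/(AᵢEᵢ) = 875/(1625×108×10³) + 525/(1125×30×10³) = 2.054×10⁻⁵ mm/N.
P = 3.644 / 2.054×10⁻⁵ = 177400 N = 177.4 kN, tensile.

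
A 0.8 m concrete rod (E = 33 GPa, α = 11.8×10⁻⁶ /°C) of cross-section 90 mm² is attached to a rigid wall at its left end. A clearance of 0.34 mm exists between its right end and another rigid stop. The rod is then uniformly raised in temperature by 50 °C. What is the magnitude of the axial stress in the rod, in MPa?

Unrestrained expansion: δ_free = αΔT L = 11.8×10⁻⁶ × 50 × 800 = 0.472 mm.
This exceeds the 0.34 mm gap, so the wall pushes back. The portion of expansion that must be recovered elastically is δ_free − gap = 0.472 − 0.34 = 0.132 mm.
Compatibility: PL/(AE) = 0.132 mm, so σ = P/A = E × (0.132/800) = 5.445 MPa.

σ ≈ 5.45 MPa (compressive)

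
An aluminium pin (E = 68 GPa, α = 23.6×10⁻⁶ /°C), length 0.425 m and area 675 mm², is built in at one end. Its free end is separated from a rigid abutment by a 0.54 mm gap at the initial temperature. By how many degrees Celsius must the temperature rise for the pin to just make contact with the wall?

ΔT ≈ 53.8 °C

Contact occurs when the free expansion equals the gap: αΔT L = 0.54 mm.
So ΔT = g/(αL) = 0.54/(23.6×10⁻⁶ × 425) = 53.84 °C.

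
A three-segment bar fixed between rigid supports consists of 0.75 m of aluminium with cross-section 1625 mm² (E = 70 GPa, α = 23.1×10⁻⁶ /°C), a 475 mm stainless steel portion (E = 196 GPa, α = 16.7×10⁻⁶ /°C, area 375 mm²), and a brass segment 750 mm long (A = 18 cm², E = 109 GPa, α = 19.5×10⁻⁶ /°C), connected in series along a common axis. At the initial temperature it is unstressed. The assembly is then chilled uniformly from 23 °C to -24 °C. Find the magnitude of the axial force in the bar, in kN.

Free thermal contraction of the whole bar: Σ αᵢΔT Lᵢ = 23.1×10⁻⁶×47×750 + 16.7×10⁻⁶×47×475 + 19.5×10⁻⁶×47×750 = 1.874 mm.
The rigid supports impose zero overall length change; the single axial force P common to all segments must satisfy P Σ Lᵢ/(AᵢEᵢ) = δ_free.
The series flexibility is Σ Lᵢ/(AᵢEᵢ) = 750/(1625×70×10³) + 475/(375×196×10³) + 750/(1800×109×10³) = 1.688×10⁻⁵ mm/N.
So P = 1.874 / 1.688×10⁻⁵ = 111.1 kN, tensile.

P ≈ 111 kN (tensile)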